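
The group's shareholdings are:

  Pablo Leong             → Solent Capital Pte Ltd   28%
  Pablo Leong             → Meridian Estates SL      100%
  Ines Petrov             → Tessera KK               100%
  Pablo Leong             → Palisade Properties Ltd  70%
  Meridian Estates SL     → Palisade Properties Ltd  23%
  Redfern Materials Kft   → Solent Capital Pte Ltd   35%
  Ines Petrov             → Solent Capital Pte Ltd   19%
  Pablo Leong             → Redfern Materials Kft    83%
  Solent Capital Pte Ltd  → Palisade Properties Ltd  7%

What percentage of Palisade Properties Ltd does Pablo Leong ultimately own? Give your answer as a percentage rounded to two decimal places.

96.99%

Pablo reaches Palisade along 4 paths.
Via Solent: 28% × 7% = 1.96%.
Via Redfern → Solent: 83% × 35% × 7% = 2.0335%.
Direct stake: 70% = 70%.
Via Meridian: 100% × 23% = 23%.
Total: 1.96% + 2.0335% + 70% + 23% = 96.9935%.
Rounded: 96.99%.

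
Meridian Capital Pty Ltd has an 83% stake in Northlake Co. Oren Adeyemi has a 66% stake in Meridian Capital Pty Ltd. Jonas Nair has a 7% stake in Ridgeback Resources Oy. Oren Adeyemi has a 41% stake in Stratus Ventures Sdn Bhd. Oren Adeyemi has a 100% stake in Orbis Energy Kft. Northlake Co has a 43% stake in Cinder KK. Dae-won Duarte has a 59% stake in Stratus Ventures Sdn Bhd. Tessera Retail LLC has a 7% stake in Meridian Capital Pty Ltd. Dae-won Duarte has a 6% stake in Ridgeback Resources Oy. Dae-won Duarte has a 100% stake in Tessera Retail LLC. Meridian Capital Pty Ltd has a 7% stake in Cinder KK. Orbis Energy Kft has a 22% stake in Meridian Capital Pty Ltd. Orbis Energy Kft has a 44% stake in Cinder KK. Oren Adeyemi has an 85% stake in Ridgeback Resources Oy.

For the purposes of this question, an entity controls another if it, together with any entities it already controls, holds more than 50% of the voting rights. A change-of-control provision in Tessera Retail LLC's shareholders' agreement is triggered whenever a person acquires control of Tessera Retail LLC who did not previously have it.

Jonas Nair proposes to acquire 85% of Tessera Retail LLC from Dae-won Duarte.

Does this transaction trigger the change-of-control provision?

Yes

The purchase adds only to Jonas's holdings (Dae-won's stake shrinks), so Jonas is the only person who could newly come to control Tessera.
Jonas's largest direct stake is 7% in Ridgeback, which does not meet the threshold, so Jonas controls no company.
Neither Jonas nor any entity Jonas controls holds any voting interest in Tessera.
So before the transaction, Jonas does not control Tessera.
After the purchase, Jonas holds 85% of Tessera directly, and Dae-won's stake falls to 15%.
Jonas holds 85% of Tessera, so Jonas controls Tessera.
Jonas did not control Tessera before and does after, so the clause is triggered.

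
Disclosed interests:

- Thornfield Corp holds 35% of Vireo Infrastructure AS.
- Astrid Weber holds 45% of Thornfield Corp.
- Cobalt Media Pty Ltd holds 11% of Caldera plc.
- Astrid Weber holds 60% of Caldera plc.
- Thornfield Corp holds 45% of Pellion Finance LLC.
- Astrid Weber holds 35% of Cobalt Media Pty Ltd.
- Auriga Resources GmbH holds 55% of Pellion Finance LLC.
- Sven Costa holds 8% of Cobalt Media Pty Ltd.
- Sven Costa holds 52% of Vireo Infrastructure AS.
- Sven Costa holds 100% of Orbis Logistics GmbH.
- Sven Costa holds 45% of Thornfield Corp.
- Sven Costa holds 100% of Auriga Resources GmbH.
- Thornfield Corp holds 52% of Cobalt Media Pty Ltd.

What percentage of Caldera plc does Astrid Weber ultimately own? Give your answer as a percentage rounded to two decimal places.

66.42%

Astrid reaches Caldera along 3 paths.
Via Thornfield → Cobalt: 45% × 52% × 11% = 2.574%.
Via Cobalt: 35% × 11% = 3.85%.
Direct stake: 60% = 60%.
Total: 2.574% + 3.85% + 60% = 66.424%.
Rounded: 66.42%.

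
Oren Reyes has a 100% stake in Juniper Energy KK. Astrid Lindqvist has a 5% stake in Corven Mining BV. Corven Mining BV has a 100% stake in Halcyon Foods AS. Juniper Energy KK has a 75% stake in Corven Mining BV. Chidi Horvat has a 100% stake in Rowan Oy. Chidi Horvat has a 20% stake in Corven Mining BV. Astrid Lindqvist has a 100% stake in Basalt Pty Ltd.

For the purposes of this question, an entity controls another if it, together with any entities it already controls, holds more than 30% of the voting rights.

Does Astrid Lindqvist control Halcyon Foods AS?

No

Astrid holds 100% of Basalt, so Astrid controls Basalt.
Neither Astrid nor any entity Astrid controls holds any voting interest in Halcyon.
So Astrid does not control Halcyon.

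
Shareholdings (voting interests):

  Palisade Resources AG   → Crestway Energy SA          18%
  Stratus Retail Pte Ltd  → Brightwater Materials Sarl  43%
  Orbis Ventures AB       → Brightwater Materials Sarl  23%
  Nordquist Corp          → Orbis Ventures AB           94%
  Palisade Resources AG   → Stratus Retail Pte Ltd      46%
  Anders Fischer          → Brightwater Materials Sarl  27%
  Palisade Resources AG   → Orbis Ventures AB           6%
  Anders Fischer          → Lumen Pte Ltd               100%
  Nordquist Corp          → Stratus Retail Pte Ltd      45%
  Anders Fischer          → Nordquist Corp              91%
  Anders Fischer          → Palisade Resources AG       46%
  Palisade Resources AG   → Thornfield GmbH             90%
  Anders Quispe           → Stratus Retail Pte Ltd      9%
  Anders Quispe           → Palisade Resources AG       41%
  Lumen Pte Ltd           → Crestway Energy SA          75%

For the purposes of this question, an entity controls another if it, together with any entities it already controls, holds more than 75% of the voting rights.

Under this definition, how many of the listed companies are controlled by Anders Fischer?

3

Anders Fischer holds 91% of Nordquist, so Anders Fischer controls Nordquist.
Anders Fischer holds 100% of Lumen, so Anders Fischer controls Lumen.
Nordquist holds 94% of Orbis, so Anders Fischer controls Orbis.
No other company's threshold is met.
Anders Fischer controls 3 companies.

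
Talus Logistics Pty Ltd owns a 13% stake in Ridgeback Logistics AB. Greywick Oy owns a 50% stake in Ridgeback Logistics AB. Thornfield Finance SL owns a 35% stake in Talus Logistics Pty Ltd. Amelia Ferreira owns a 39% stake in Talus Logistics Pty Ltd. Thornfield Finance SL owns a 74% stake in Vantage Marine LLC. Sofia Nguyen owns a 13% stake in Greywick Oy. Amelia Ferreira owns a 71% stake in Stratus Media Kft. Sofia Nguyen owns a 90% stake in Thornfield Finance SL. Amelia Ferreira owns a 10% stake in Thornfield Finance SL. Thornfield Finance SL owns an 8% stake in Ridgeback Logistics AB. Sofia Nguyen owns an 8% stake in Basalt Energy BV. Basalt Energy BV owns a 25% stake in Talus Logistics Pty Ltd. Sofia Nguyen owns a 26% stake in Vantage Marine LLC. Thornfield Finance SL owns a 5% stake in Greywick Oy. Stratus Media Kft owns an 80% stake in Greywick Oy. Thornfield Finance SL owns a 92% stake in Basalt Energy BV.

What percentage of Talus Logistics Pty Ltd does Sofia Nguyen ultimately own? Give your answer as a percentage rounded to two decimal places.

Sofia reaches Talus along 3 paths.
Via Thornfield: 90% × 35% = 31.5%.
Via Basalt: 8% × 25% = 2%.
Via Thornfield → Basalt: 90% × 92% × 25% = 20.7%.
Total: 31.5% + 2% + 20.7% = 54.2%.
Rounded: 54.20%.

54.20%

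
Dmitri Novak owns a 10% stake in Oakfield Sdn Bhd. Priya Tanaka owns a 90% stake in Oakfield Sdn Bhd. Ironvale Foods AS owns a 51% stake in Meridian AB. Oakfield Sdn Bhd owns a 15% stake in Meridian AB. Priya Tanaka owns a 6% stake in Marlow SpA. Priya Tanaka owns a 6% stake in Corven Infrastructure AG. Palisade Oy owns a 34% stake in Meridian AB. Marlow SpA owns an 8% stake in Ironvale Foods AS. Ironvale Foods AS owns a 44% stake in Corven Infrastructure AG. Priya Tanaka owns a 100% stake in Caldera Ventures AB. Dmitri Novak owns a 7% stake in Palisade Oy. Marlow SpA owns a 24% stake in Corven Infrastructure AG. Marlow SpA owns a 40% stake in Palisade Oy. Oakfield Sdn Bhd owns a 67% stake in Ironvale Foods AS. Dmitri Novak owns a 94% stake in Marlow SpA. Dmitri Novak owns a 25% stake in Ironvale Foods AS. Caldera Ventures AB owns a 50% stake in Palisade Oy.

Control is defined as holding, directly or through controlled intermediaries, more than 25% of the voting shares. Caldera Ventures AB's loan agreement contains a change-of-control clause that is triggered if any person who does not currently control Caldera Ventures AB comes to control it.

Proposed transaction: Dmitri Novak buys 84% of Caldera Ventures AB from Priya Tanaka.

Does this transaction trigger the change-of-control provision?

Yes

The purchase adds only to Dmitri's holdings (Priya's stake shrinks), so Dmitri is the only person who could newly come to control Caldera.
Dmitri holds 94% of Marlow, so Dmitri controls Marlow.
Marlow and Dmitri together hold 8% + 25% = 33% of Ironvale, so Dmitri controls Ironvale.
Dmitri and Marlow together hold 7% + 40% = 47% of Palisade, so Dmitri controls Palisade.
Ironvale and Marlow together hold 44% + 24% = 68% of Corven, so Dmitri controls Corven.
Ironvale and Palisade together hold 51% + 34% = 85% of Meridian, so Dmitri controls Meridian.
Neither Dmitri nor any entity Dmitri controls holds any voting interest in Caldera.
So before the transaction, Dmitri does not control Caldera.
After the purchase, Dmitri holds 84% of Caldera directly, and Priya's stake falls to 16%.
Dmitri holds 84% of Caldera, so Dmitri controls Caldera.
Dmitri did not control Caldera before and does after, so the clause is triggered.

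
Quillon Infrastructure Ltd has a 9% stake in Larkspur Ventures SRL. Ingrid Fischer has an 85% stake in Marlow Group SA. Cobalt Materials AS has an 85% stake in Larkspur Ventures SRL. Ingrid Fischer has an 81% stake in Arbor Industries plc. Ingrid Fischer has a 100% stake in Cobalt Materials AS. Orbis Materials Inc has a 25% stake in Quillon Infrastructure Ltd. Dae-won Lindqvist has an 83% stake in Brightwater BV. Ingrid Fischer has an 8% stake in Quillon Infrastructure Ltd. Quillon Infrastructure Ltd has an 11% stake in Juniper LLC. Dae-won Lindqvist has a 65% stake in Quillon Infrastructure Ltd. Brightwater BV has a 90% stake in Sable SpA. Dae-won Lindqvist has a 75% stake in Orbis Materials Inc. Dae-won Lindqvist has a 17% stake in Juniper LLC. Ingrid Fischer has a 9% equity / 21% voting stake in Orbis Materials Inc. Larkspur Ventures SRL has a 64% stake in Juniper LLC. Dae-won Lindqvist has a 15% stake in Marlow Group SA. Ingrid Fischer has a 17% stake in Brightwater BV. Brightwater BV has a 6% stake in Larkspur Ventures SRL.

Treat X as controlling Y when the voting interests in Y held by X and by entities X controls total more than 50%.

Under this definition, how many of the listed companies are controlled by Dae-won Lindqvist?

4

Dae-won holds 83% of Brightwater, so Dae-won controls Brightwater.
Dae-won holds 75% of Orbis, so Dae-won controls Orbis.
Dae-won and Orbis together hold 65% + 25% = 90% of Quillon, so Dae-won controls Quillon.
Brightwater holds 90% of Sable, so Dae-won controls Sable.
No other company's threshold is met.
Dae-won controls 4 companies.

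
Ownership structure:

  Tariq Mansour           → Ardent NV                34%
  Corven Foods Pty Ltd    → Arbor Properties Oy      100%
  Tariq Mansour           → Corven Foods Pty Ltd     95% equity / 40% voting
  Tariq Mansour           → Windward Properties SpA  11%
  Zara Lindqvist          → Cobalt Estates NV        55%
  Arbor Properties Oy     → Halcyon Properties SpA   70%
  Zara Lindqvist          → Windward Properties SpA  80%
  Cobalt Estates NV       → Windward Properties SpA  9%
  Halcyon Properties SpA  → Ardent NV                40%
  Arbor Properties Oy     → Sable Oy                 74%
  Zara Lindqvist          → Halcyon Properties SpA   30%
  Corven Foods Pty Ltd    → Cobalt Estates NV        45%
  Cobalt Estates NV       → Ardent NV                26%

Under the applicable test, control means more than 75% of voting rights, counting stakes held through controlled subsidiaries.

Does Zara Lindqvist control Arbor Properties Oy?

No

Zara holds 80% of Windward, so Zara controls Windward.
Neither Zara nor any entity Zara controls holds any voting interest in Arbor.
So Zara does not control Arbor.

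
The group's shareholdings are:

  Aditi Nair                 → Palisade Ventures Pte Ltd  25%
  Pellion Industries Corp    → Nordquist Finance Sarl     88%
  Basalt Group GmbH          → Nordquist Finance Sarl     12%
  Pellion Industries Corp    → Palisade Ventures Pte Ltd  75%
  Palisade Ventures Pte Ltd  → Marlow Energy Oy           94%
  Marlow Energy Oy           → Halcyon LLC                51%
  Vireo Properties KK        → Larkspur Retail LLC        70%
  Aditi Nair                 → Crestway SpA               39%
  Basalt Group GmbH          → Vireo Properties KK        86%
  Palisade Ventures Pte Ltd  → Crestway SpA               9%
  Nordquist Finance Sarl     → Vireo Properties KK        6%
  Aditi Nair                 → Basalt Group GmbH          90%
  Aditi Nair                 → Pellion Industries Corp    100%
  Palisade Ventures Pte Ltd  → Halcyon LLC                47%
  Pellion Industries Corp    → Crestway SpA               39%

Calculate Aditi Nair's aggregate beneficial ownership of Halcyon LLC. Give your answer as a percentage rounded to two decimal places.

Aditi reaches Halcyon along 4 paths.
Via Palisade → Marlow: 25% × 94% × 51% = 11.985%.
Via Pellion → Palisade → Marlow: 100% × 75% × 94% × 51% = 35.955%.
Via Palisade: 25% × 47% = 11.75%.
Via Pellion → Palisade: 100% × 75% × 47% = 35.25%.
Total: 11.985% + 35.955% + 11.75% + 35.25% = 94.94%.

94.94%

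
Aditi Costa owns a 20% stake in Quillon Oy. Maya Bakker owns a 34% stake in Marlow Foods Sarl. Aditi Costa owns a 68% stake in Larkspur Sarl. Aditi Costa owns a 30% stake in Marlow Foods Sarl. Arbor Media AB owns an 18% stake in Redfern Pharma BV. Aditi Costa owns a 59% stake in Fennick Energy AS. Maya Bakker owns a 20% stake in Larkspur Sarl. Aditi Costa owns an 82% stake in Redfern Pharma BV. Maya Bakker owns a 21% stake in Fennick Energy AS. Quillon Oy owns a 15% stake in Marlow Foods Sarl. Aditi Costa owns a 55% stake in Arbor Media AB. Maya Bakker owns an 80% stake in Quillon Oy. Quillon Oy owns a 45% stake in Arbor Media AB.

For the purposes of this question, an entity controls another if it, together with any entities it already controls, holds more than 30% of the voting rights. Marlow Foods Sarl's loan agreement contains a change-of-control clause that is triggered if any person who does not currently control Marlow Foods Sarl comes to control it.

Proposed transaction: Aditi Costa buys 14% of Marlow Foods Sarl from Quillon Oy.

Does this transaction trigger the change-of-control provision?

The purchase adds only to Aditi's holdings (Quillon's stake shrinks), so Aditi is the only person who could newly come to control Marlow.
Aditi holds 68% of Larkspur, so Aditi controls Larkspur.
Aditi holds 59% of Fennick, so Aditi controls Fennick.
Aditi holds 55% of Arbor, so Aditi controls Arbor.
Aditi and Arbor together hold 82% + 18% = 100% of Redfern, so Aditi controls Redfern.
In Marlow, Aditi's side holds only 30%, not > 30%.
So before the transaction, Aditi does not control Marlow.
After the purchase, Aditi's direct stake in Marlow rises to 30% + 14% = 44%, and Quillon's stake falls to 1%.
Aditi holds 44% of Marlow, so Aditi controls Marlow.
Aditi did not control Marlow before and does after, so the clause is triggered.

Yes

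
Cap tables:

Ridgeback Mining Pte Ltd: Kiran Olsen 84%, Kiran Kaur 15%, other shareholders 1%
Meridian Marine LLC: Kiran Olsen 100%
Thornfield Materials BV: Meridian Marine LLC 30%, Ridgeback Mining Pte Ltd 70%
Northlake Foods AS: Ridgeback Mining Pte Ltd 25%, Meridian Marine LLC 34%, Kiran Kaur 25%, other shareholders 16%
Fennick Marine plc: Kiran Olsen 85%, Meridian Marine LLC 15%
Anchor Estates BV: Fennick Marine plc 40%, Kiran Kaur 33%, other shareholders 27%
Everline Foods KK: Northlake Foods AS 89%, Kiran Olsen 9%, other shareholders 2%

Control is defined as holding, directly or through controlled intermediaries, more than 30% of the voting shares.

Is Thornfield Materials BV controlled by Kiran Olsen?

Yes

Kiran Olsen holds 100% of Meridian, so Kiran Olsen controls Meridian.
Kiran Olsen holds 84% of Ridgeback, so Kiran Olsen controls Ridgeback.
Meridian and Ridgeback together hold 30% + 70% = 100% of Thornfield, so Kiran Olsen controls Thornfield.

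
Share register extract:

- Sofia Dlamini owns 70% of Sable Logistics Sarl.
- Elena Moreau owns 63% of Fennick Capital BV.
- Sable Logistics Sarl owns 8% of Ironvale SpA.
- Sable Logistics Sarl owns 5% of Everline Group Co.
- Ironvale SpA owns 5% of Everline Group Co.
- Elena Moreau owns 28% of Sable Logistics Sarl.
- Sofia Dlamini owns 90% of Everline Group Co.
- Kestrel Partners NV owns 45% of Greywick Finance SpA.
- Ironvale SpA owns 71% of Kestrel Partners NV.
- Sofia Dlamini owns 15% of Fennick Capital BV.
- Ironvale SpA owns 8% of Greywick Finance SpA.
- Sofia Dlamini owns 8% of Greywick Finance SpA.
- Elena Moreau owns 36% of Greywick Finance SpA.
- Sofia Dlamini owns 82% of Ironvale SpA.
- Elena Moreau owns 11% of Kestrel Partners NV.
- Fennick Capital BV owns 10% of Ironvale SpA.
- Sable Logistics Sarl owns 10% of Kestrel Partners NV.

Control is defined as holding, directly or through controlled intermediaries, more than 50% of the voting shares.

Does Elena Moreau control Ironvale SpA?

No

Elena holds 63% of Fennick, so Elena controls Fennick.
In Ironvale, Elena's side holds only 10%, not > 50%.
So Elena does not control Ironvale.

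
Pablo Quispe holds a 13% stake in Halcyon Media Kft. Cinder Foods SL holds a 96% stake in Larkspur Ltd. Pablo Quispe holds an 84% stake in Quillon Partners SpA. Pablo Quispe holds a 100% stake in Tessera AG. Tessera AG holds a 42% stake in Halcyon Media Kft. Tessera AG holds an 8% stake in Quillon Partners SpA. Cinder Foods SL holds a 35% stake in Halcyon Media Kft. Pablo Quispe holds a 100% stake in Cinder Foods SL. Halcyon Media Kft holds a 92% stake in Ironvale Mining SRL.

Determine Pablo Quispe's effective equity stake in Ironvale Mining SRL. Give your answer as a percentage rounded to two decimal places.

Pablo reaches Ironvale along 3 paths.
Via Cinder → Halcyon: 100% × 35% × 92% = 32.2%.
Via Tessera → Halcyon: 100% × 42% × 92% = 38.64%.
Via Halcyon: 13% × 92% = 11.96%.
Total: 32.2% + 38.64% + 11.96% = 82.8%.
Rounded: 82.80%.

82.80%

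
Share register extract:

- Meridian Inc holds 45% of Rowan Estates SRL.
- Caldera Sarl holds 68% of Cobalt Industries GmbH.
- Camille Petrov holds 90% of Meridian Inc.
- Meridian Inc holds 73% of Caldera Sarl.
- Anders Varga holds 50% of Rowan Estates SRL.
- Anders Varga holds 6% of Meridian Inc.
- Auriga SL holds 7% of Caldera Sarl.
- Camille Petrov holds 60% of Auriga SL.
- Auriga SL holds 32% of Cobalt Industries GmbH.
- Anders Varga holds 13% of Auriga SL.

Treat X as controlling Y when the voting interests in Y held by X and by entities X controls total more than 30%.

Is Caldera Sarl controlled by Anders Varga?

Anders holds 50% of Rowan, so Anders controls Rowan.
Neither Anders nor any entity Anders controls holds any voting interest in Caldera.
So Anders does not control Caldera.

No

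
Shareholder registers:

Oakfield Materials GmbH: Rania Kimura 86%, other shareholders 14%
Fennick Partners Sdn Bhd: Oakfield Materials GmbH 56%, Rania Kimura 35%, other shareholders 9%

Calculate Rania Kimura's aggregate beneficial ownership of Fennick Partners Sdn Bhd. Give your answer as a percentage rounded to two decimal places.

Rania reaches Fennick along 2 paths.
Via Oakfield: 86% × 56% = 48.16%.
Direct stake: 35% = 35%.
Total: 48.16% + 35% = 83.16%.

83.16%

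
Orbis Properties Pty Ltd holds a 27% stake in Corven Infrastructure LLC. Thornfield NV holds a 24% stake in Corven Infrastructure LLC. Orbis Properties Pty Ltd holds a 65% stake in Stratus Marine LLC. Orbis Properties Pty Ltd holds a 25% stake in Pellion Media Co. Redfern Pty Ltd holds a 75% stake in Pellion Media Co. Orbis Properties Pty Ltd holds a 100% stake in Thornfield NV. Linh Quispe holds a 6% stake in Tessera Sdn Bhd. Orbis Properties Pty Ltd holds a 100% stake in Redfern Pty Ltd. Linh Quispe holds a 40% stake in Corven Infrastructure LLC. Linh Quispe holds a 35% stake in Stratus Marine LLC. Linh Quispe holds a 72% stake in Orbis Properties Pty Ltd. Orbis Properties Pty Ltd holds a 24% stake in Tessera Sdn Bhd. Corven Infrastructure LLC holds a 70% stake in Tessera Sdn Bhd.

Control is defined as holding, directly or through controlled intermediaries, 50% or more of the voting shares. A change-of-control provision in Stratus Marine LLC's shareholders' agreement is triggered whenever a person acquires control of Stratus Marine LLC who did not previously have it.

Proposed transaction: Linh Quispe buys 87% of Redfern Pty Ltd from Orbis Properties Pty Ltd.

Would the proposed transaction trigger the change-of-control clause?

The purchase adds only to Linh's holdings (Orbis's stake shrinks), so Linh is the only person who could newly come to control Stratus.
Linh holds 72% of Orbis, so Linh controls Orbis.
Orbis and Linh together hold 65% + 35% = 100% of Stratus, so Linh controls Stratus.
So Linh already controls Stratus before the transaction.
After the purchase, Linh holds 87% of Redfern directly, and Orbis's stake falls to 13%.
Linh controlled Stratus already, so this is not a new person acquiring control; every other person's position is unchanged or reduced.
No new person acquires control, so the clause is not triggered.

No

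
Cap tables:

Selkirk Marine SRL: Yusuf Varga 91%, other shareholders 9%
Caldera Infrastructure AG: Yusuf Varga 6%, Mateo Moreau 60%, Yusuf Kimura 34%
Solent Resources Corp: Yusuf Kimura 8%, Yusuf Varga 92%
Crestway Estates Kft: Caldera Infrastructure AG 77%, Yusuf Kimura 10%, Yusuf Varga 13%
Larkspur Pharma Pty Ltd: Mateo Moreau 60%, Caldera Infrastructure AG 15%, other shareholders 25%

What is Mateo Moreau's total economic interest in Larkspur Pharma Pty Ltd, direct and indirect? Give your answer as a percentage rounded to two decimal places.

Mateo reaches Larkspur along 2 paths.
Direct stake: 60% = 60%.
Via Caldera: 60% × 15% = 9%.
Total: 60% + 9% = 69%.
Rounded: 69.00%.

69.00%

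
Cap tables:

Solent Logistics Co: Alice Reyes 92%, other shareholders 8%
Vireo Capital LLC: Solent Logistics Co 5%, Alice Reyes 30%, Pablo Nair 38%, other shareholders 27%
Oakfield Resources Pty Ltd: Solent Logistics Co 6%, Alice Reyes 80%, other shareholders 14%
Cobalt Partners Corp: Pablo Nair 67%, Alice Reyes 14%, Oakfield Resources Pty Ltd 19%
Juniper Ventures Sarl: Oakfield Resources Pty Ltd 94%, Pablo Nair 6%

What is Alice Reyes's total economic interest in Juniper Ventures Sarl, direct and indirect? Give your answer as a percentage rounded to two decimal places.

Alice reaches Juniper along 2 paths.
Via Solent → Oakfield: 92% × 6% × 94% = 5.1888%.
Via Oakfield: 80% × 94% = 75.2%.
Total: 5.1888% + 75.2% = 80.3888%.
Rounded: 80.39%.

80.39%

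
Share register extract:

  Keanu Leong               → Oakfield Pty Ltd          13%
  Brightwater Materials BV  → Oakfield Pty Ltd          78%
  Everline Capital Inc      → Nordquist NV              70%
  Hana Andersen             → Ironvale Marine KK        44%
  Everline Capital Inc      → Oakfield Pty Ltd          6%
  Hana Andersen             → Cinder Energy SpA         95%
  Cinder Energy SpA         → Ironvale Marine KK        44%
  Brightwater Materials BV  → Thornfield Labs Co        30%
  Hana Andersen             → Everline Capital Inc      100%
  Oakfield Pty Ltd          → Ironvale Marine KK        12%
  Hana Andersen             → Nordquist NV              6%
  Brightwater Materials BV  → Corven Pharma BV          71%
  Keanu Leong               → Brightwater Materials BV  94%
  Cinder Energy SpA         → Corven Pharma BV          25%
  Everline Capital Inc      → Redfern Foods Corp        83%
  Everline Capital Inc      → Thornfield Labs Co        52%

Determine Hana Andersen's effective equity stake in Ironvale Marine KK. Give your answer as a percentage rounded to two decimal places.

Hana reaches Ironvale along 3 paths.
Via Cinder: 95% × 44% = 41.8%.
Via Everline → Oakfield: 100% × 6% × 12% = 0.72%.
Direct stake: 44% = 44%.
Total: 41.8% + 0.72% + 44% = 86.52%.

86.52%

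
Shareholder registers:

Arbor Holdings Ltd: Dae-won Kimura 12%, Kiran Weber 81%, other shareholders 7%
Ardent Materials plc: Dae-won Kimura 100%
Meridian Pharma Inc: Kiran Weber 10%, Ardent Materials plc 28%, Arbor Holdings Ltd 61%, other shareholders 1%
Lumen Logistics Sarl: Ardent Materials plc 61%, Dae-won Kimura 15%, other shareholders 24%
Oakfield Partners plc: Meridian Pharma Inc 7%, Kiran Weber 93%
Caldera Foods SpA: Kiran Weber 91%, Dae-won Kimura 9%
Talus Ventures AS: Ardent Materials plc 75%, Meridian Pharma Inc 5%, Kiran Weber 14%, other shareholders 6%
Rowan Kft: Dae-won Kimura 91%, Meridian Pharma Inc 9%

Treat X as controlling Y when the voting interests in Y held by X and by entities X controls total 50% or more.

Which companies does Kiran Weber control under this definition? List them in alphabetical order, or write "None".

Arbor Holdings Ltd, Caldera Foods SpA, Meridian Pharma Inc, Oakfield Partners plc

Kiran holds 81% of Arbor, so Kiran controls Arbor.
Kiran and Arbor together hold 10% + 61% = 71% of Meridian, so Kiran controls Meridian.
Meridian and Kiran together hold 7% + 93% = 100% of Oakfield, so Kiran controls Oakfield.
Kiran holds 91% of Caldera, so Kiran controls Caldera.
No other company's threshold is met.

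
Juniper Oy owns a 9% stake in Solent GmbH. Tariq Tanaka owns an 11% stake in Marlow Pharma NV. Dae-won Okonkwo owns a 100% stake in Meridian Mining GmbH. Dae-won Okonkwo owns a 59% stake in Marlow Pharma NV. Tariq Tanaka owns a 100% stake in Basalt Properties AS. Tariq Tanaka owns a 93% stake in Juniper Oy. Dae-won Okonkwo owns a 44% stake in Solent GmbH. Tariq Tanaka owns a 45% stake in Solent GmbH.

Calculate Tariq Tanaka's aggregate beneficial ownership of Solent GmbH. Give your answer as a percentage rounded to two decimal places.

Tariq reaches Solent along 2 paths.
Direct stake: 45% = 45%.
Via Juniper: 93% × 9% = 8.37%.
Total: 45% + 8.37% = 53.37%.

53.37%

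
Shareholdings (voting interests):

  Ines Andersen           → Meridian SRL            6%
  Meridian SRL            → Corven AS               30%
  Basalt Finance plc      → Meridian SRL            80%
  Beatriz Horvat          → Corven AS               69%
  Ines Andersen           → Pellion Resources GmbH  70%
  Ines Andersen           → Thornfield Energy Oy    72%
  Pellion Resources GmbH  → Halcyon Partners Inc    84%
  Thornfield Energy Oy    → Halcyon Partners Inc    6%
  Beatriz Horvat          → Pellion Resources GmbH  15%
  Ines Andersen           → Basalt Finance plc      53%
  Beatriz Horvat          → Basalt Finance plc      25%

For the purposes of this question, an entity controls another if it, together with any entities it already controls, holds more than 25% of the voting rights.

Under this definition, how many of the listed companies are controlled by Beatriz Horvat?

1

Beatriz holds 69% of Corven, so Beatriz controls Corven.
No other company's threshold is met.
Beatriz controls 1 company.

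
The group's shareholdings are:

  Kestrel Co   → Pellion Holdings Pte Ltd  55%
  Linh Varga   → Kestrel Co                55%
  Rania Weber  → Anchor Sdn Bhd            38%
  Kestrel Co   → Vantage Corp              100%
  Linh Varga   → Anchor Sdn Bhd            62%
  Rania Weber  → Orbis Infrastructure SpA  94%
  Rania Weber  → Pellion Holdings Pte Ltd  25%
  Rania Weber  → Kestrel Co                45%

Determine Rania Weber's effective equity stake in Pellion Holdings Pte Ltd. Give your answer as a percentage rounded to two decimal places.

Rania reaches Pellion along 2 paths.
Via Kestrel: 45% × 55% = 24.75%.
Direct stake: 25% = 25%.
Total: 24.75% + 25% = 49.75%.

49.75%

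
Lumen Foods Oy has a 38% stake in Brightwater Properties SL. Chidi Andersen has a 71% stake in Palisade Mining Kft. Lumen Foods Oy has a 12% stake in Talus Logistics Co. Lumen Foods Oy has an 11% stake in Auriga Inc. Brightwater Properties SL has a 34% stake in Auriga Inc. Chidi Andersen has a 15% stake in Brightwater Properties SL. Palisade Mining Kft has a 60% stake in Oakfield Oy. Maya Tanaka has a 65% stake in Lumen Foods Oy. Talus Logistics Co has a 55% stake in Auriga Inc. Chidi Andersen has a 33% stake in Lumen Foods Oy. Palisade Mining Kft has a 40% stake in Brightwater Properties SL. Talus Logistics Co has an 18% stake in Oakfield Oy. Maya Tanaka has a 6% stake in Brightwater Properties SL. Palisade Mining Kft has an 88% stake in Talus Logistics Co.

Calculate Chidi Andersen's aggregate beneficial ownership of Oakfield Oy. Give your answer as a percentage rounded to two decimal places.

54.56%

Chidi reaches Oakfield along 3 paths.
Via Palisade: 71% × 60% = 42.6%.
Via Lumen → Talus: 33% × 12% × 18% = 0.7128%.
Via Palisade → Talus: 71% × 88% × 18% = 11.2464%.
Total: 42.6% + 0.7128% + 11.2464% = 54.5592%.
Rounded: 54.56%.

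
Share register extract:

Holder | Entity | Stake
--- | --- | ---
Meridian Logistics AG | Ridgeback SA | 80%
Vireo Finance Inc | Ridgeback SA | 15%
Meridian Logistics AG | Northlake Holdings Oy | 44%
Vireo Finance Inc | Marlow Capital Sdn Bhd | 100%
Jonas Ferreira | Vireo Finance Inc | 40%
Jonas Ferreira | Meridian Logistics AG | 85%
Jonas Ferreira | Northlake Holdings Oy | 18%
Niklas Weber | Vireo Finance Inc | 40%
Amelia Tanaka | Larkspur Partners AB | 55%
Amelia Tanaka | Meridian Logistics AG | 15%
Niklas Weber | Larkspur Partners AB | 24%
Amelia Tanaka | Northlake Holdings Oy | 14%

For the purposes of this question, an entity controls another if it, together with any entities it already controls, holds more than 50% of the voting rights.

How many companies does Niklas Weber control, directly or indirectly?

Niklas's largest direct stake is 40% in Vireo, which does not meet the threshold.
Niklas controls 0 companies.

0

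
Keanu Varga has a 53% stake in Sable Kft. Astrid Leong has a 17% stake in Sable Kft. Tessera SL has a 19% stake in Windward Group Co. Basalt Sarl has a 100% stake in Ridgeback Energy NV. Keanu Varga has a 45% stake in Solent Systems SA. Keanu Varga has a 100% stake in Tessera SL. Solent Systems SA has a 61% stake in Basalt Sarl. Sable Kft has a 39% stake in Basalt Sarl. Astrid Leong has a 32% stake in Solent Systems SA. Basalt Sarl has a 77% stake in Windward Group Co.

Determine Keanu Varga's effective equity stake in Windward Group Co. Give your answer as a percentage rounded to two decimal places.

Keanu reaches Windward along 3 paths.
Via Tessera: 100% × 19% = 19%.
Via Sable → Basalt: 53% × 39% × 77% = 15.9159%.
Via Solent → Basalt: 45% × 61% × 77% = 21.1365%.
Total: 19% + 15.9159% + 21.1365% = 56.0524%.
Rounded: 56.05%.

56.05%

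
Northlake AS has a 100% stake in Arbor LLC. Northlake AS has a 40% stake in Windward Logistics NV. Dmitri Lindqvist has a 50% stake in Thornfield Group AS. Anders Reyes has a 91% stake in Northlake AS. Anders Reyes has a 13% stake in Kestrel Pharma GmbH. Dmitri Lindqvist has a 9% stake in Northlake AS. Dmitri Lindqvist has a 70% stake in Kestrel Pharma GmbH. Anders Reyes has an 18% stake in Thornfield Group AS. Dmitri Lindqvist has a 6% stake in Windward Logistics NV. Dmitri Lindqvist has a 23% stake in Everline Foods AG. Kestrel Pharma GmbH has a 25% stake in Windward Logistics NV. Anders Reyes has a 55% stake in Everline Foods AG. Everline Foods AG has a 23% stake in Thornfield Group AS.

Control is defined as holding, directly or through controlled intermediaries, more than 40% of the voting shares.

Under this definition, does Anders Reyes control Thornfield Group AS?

Anders holds 55% of Everline, so Anders controls Everline.
Anders and Everline together hold 18% + 23% = 41% of Thornfield, so Anders controls Thornfield.

Yes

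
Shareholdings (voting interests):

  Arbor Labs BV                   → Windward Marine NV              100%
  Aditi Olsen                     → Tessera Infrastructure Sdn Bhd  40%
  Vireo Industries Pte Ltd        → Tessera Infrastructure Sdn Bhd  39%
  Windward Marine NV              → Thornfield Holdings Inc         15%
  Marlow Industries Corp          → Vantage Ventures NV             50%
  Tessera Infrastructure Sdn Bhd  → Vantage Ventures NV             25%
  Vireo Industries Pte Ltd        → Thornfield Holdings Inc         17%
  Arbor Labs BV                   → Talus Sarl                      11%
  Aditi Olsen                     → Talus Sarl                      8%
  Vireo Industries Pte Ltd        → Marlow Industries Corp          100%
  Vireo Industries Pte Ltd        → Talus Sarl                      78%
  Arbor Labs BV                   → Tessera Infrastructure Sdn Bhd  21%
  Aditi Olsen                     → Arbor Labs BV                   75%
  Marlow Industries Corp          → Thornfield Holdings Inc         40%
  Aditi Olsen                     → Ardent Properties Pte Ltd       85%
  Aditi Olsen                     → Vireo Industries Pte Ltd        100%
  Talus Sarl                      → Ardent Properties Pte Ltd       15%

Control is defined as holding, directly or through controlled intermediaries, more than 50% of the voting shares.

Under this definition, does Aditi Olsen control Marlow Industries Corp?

Yes

Aditi holds 100% of Vireo, so Aditi controls Vireo.
Vireo holds 100% of Marlow, so Aditi controls Marlow.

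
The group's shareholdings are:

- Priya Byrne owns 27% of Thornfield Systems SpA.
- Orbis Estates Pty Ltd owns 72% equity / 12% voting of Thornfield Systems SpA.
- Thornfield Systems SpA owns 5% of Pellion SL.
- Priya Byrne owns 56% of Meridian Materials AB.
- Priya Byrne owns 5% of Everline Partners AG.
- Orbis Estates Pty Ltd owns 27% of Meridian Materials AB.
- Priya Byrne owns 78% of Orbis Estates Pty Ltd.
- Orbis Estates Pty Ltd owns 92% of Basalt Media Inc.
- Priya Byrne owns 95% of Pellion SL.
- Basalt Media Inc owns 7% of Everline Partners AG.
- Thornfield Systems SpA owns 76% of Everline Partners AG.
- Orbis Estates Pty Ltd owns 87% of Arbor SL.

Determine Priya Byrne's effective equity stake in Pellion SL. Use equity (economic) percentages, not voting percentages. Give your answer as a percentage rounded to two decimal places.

Priya reaches Pellion along 3 paths.
Direct stake: 95% = 95%.
Via Orbis → Thornfield: 78% × 72% × 5% = 2.808%.
Via Thornfield: 27% × 5% = 1.35%.
Total: 95% + 2.808% + 1.35% = 99.158%.
Rounded: 99.16%.

99.16%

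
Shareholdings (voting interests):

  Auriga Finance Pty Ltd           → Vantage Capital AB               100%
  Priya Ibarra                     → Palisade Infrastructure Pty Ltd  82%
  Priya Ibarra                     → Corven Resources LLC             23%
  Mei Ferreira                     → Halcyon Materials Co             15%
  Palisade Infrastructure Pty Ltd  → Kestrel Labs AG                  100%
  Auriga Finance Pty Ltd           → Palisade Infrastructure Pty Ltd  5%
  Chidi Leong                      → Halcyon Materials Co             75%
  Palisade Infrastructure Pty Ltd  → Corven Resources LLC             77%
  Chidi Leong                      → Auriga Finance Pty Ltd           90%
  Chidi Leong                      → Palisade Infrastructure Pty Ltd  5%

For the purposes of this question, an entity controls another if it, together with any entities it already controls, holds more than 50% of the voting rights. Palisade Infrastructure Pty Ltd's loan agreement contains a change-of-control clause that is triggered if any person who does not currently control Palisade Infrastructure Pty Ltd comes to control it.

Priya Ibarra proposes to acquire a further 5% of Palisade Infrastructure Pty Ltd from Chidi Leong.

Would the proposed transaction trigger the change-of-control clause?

The purchase adds only to Priya's holdings (Chidi's stake shrinks), so Priya is the only person who could newly come to control Palisade.
Priya holds 82% of Palisade, so Priya controls Palisade.
So Priya already controls Palisade before the transaction.
After the purchase, Priya's direct stake in Palisade rises to 82% + 5% = 87%, and Chidi's stake falls to 0%.
Priya controlled Palisade already, so this is not a new person acquiring control; every other person's position is unchanged or reduced.
No new person acquires control, so the clause is not triggered.

No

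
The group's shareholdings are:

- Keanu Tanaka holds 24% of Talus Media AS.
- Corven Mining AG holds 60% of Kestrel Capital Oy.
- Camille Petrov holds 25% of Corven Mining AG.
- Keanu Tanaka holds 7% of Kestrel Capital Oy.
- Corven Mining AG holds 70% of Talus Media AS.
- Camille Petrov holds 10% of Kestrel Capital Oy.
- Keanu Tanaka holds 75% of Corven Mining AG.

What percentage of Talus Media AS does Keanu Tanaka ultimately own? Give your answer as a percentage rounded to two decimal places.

Keanu reaches Talus along 2 paths.
Direct stake: 24% = 24%.
Via Corven: 75% × 70% = 52.5%.
Total: 24% + 52.5% = 76.5%.
Rounded: 76.50%.

76.50%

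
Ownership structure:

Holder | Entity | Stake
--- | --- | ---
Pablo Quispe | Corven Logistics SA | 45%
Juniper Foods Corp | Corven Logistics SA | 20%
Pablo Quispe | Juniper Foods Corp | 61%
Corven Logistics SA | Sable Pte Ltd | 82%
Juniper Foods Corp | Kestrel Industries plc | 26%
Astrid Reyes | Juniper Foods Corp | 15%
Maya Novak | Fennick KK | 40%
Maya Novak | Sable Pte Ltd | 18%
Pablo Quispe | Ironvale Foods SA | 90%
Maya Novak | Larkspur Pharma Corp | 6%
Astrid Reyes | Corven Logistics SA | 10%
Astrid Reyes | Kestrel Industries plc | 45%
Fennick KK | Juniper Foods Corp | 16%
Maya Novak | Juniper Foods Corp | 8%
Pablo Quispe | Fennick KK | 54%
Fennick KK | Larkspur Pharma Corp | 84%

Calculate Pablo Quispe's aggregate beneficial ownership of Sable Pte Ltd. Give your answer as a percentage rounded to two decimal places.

Pablo reaches Sable along 3 paths.
Via Corven: 45% × 82% = 36.9%.
Via Juniper → Corven: 61% × 20% × 82% = 10.004%.
Via Fennick → Juniper → Corven: 54% × 16% × 20% × 82% = 1.41696%.
Total: 36.9% + 10.004% + 1.41696% = 48.32096%.
Rounded: 48.32%.

48.32%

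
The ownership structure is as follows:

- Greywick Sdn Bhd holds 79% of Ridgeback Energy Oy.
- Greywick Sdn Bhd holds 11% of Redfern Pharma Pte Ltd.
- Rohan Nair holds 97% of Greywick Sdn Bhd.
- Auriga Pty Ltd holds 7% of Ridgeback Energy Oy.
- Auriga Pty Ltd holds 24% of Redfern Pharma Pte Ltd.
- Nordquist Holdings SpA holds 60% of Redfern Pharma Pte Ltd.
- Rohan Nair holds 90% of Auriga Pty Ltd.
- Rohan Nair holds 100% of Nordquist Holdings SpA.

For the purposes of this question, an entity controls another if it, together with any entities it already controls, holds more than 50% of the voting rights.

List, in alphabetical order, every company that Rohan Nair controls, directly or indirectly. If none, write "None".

Auriga Pty Ltd, Greywick Sdn Bhd, Nordquist Holdings SpA, Redfern Pharma Pte Ltd, Ridgeback Energy Oy

Rohan holds 100% of Nordquist, so Rohan controls Nordquist.
Rohan holds 90% of Auriga, so Rohan controls Auriga.
Rohan holds 97% of Greywick, so Rohan controls Greywick.
Auriga and Greywick together hold 7% + 79% = 86% of Ridgeback, so Rohan controls Ridgeback.
Greywick and Nordquist and Auriga together hold 11% + 60% + 24% = 95% of Redfern, so Rohan controls Redfern.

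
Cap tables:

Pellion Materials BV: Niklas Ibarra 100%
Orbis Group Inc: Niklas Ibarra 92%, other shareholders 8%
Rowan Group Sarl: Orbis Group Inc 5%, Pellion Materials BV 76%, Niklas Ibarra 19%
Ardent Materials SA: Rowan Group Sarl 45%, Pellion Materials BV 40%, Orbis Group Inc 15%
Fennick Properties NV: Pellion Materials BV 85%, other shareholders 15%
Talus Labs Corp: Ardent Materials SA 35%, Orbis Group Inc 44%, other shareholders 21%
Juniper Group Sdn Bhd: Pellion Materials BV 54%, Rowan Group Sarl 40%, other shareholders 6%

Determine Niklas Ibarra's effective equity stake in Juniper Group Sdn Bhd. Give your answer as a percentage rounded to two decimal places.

93.84%

Niklas reaches Juniper along 4 paths.
Via Pellion: 100% × 54% = 54%.
Via Orbis → Rowan: 92% × 5% × 40% = 1.84%.
Via Pellion → Rowan: 100% × 76% × 40% = 30.4%.
Via Rowan: 19% × 40% = 7.6%.
Total: 54% + 1.84% + 30.4% + 7.6% = 93.84%.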